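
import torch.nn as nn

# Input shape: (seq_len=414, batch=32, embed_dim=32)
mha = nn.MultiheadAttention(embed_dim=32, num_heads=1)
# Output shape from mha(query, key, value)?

Input shape: (414, 32, 32)
Output shape: (414, 32, 32)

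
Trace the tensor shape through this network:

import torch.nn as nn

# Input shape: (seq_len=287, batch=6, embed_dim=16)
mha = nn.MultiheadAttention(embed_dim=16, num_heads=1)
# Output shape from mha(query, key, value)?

Input shape: (287, 6, 16)
Output shape: (287, 6, 16)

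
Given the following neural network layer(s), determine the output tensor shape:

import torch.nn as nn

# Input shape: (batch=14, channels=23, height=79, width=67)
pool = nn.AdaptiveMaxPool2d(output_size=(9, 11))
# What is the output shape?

Input shape: (14, 23, 79, 67)
Output shape: (14, 23, 9, 11)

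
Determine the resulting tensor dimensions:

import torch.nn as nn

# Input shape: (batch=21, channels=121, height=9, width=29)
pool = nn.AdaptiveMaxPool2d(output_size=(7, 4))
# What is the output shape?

Input shape: (21, 121, 9, 29)
Output shape: (21, 121, 7, 4)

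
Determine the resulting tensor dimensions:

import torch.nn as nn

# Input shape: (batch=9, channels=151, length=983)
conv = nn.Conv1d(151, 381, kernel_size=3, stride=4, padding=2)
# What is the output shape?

Input shape: (9, 151, 983)
Output shape: (9, 381, 247)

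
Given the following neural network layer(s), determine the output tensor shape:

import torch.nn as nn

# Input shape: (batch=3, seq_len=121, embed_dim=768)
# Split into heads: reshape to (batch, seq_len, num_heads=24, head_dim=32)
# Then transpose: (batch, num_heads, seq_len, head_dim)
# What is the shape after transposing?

Input shape: (3, 121, 768)
  -> after reshape: (3, 121, 24, 32)
Output shape: (3, 24, 121, 32)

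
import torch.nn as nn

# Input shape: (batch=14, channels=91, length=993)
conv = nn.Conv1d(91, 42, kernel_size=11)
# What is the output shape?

Input shape: (14, 91, 993)
Output shape: (14, 42, 983)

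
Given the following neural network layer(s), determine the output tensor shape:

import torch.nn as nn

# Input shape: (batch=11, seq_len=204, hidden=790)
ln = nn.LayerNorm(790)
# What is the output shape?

Input shape: (11, 204, 790)
Output shape: (11, 204, 790)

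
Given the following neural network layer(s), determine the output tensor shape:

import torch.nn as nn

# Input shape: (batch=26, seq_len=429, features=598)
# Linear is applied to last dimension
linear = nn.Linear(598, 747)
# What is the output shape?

Input shape: (26, 429, 598)
Output shape: (26, 429, 747)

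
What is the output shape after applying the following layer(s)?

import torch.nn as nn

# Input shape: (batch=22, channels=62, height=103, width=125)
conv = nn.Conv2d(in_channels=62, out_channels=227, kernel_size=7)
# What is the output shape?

Input shape: (22, 62, 103, 125)
Output shape: (22, 227, 97, 119)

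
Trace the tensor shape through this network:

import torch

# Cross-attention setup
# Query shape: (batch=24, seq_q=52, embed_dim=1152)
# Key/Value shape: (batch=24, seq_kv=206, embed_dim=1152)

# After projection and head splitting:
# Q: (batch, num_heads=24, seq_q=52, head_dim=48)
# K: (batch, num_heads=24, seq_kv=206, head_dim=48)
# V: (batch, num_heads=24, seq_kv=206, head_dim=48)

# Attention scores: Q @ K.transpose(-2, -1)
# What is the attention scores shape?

Input shape: (24, 52, 1152)
Output shape: (24, 24, 52, 206)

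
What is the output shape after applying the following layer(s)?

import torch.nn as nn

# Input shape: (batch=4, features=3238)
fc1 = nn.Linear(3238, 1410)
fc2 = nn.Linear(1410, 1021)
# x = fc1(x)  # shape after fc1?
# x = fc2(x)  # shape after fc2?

Input shape: (4, 3238)
  -> after fc1: (4, 1410)
Output shape: (4, 1021)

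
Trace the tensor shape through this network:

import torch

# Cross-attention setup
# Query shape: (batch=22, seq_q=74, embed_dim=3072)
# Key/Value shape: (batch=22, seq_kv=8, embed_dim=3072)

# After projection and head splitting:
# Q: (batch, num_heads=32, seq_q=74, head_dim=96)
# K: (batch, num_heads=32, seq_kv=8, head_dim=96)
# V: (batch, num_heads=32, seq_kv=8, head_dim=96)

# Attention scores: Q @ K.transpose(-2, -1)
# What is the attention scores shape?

Input shape: (22, 74, 3072)
Output shape: (22, 32, 74, 8)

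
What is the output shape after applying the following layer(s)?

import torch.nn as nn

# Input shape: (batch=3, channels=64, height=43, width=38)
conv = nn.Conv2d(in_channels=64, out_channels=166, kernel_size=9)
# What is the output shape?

Input shape: (3, 64, 43, 38)
Output shape: (3, 166, 35, 30)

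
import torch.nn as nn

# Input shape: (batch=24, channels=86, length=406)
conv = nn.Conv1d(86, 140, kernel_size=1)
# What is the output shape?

Input shape: (24, 86, 406)
Output shape: (24, 140, 406)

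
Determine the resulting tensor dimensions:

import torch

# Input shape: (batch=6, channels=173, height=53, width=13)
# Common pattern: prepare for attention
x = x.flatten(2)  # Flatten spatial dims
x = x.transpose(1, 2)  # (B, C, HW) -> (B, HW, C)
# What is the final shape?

Input shape: (6, 173, 53, 13)
  -> after flatten(2): (6, 173, 689)
Output shape: (6, 689, 173)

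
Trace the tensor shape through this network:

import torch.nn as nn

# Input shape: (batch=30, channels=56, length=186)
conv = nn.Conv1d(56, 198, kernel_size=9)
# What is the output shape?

Input shape: (30, 56, 186)
Output shape: (30, 198, 178)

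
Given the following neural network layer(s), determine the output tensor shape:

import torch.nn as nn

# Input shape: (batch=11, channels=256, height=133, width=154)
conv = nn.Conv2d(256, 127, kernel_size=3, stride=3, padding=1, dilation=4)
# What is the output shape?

Input shape: (11, 256, 133, 154)
Output shape: (11, 127, 43, 50)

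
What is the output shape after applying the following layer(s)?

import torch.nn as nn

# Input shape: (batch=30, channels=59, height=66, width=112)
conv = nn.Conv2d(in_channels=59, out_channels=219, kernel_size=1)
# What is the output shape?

Input shape: (30, 59, 66, 112)
Output shape: (30, 219, 66, 112)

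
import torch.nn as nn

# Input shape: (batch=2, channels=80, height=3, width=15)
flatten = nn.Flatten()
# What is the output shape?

Input shape: (2, 80, 3, 15)
Output shape: (2, 3600)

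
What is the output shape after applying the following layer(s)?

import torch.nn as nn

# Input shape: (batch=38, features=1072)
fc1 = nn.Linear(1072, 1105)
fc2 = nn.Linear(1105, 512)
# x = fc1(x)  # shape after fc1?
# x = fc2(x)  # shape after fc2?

Input shape: (38, 1072)
  -> after fc1: (38, 1105)
Output shape: (38, 512)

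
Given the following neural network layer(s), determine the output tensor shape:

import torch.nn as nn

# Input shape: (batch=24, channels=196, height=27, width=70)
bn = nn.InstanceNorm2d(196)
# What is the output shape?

Input shape: (24, 196, 27, 70)
Output shape: (24, 196, 27, 70)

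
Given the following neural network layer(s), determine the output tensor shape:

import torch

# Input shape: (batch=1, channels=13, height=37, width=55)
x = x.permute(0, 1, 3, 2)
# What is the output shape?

Input shape: (1, 13, 37, 55)
Output shape: (1, 13, 55, 37)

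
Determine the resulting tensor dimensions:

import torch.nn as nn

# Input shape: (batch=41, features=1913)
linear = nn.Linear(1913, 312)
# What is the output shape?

Input shape: (41, 1913)
Output shape: (41, 312)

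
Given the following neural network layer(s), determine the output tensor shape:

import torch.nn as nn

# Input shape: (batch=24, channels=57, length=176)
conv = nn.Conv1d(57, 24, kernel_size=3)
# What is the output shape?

Input shape: (24, 57, 176)
Output shape: (24, 24, 174)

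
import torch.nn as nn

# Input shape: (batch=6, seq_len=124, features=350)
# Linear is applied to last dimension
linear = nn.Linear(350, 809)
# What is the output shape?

Input shape: (6, 124, 350)
Output shape: (6, 124, 809)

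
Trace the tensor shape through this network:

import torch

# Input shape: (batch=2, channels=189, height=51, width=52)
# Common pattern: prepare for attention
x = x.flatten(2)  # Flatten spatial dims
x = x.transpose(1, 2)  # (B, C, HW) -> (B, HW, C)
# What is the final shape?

Input shape: (2, 189, 51, 52)
  -> after flatten(2): (2, 189, 2652)
Output shape: (2, 2652, 189)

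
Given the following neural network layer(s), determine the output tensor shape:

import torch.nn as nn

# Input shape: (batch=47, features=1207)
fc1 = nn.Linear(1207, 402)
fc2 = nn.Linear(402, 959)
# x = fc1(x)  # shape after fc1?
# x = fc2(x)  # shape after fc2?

Input shape: (47, 1207)
  -> after fc1: (47, 402)
Output shape: (47, 959)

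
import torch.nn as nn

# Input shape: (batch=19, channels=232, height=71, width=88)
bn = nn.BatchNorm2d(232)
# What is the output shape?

Input shape: (19, 232, 71, 88)
Output shape: (19, 232, 71, 88)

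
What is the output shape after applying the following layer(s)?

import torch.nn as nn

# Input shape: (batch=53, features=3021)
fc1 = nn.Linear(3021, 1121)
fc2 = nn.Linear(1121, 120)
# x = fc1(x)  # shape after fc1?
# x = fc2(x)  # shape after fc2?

Input shape: (53, 3021)
  -> after fc1: (53, 1121)
Output shape: (53, 120)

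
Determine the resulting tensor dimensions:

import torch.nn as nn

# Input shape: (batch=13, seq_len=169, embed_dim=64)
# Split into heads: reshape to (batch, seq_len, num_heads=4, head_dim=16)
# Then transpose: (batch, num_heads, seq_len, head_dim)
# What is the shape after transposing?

Input shape: (13, 169, 64)
  -> after reshape: (13, 169, 4, 16)
Output shape: (13, 4, 169, 16)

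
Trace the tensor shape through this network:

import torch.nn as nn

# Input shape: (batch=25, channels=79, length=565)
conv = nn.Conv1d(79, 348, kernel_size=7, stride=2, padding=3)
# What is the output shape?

Input shape: (25, 79, 565)
Output shape: (25, 348, 283)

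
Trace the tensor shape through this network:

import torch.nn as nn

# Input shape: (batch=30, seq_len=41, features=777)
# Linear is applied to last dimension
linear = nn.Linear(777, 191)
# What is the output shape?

Input shape: (30, 41, 777)
Output shape: (30, 41, 191)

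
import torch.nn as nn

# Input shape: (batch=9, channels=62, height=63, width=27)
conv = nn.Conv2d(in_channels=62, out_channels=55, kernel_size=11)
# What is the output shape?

Input shape: (9, 62, 63, 27)
Output shape: (9, 55, 53, 17)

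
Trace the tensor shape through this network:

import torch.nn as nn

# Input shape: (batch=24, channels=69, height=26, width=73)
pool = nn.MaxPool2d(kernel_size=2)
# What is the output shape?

Input shape: (24, 69, 26, 73)
Output shape: (24, 69, 13, 36)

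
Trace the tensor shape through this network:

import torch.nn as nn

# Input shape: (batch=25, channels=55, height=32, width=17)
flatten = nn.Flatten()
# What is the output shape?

Input shape: (25, 55, 32, 17)
Output shape: (25, 29920)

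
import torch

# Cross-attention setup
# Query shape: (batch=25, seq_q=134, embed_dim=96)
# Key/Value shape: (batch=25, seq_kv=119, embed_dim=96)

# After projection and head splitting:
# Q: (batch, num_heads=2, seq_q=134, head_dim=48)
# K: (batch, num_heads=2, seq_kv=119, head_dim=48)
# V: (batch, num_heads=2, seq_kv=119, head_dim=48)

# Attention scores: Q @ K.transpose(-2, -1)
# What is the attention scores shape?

Input shape: (25, 134, 96)
Output shape: (25, 2, 134, 119)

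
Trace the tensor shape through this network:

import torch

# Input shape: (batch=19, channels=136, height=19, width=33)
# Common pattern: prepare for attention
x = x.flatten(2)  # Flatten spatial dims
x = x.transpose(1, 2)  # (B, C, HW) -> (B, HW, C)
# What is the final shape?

Input shape: (19, 136, 19, 33)
  -> after flatten(2): (19, 136, 627)
Output shape: (19, 627, 136)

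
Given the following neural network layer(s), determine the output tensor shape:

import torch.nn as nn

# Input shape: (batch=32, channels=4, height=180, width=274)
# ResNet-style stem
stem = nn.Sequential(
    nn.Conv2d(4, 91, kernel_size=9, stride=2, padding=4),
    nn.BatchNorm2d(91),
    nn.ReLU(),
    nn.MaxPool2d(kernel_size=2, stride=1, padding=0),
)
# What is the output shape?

Input shape: (32, 4, 180, 274)
  -> after Conv2d 9x9 stride=2: (32, 91, 90, 137)
Output shape: (32, 91, 89, 136)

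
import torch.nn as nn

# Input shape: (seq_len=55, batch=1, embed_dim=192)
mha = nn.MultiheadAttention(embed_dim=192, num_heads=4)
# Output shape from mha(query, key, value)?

Input shape: (55, 1, 192)
Output shape: (55, 1, 192)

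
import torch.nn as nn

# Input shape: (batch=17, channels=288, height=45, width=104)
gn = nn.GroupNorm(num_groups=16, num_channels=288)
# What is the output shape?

Input shape: (17, 288, 45, 104)
Output shape: (17, 288, 45, 104)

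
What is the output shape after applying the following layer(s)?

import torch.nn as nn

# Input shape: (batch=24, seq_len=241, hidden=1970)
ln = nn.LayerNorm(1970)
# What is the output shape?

Input shape: (24, 241, 1970)
Output shape: (24, 241, 1970)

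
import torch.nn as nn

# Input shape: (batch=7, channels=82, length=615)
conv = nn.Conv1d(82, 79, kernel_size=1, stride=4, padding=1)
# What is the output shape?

Input shape: (7, 82, 615)
Output shape: (7, 79, 155)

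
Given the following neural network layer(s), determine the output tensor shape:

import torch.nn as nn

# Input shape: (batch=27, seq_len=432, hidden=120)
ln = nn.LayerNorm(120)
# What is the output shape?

Input shape: (27, 432, 120)
Output shape: (27, 432, 120)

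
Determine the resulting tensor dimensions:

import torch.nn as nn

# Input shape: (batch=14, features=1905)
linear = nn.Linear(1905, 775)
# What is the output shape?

Input shape: (14, 1905)
Output shape: (14, 775)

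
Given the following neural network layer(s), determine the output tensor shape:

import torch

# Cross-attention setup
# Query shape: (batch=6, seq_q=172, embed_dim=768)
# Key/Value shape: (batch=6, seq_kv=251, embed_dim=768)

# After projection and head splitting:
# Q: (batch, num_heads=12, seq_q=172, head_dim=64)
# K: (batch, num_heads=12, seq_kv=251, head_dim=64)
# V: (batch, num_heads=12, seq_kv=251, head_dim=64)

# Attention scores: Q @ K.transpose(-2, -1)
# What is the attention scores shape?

Input shape: (6, 172, 768)
Output shape: (6, 12, 172, 251)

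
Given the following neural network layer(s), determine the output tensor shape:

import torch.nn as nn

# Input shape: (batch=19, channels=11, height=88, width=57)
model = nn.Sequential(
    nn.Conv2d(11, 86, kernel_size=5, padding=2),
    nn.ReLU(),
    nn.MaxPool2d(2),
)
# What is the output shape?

Input shape: (19, 11, 88, 57)
  -> after Conv2d: (19, 86, 88, 57)
  -> after ReLU: (19, 86, 88, 57)
Output shape: (19, 86, 44, 28)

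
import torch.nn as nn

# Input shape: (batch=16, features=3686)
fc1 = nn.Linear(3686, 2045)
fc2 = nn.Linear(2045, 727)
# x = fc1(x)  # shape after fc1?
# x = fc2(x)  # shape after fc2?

Input shape: (16, 3686)
  -> after fc1: (16, 2045)
Output shape: (16, 727)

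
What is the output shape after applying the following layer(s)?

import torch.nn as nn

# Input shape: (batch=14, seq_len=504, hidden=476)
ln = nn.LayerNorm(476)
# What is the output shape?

Input shape: (14, 504, 476)
Output shape: (14, 504, 476)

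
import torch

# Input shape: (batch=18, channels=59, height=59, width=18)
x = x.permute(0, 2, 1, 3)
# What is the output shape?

Input shape: (18, 59, 59, 18)
Output shape: (18, 59, 59, 18)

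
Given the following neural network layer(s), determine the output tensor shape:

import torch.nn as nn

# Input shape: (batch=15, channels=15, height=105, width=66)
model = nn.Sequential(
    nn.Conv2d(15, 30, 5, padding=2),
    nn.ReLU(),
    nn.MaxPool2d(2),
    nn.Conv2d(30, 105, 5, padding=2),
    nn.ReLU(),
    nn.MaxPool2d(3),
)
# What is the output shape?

Input shape: (15, 15, 105, 66)
  -> after first Conv2d: (15, 30, 105, 66)
  -> after first MaxPool2d: (15, 30, 52, 33)
  -> after second Conv2d: (15, 105, 52, 33)
Output shape: (15, 105, 17, 11)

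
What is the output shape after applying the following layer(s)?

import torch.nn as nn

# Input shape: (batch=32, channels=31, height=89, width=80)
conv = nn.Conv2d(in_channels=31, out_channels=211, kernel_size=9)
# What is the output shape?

Input shape: (32, 31, 89, 80)
Output shape: (32, 211, 81, 72)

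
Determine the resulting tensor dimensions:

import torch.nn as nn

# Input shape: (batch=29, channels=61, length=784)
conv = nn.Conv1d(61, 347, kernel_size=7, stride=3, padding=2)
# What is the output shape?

Input shape: (29, 61, 784)
Output shape: (29, 347, 261)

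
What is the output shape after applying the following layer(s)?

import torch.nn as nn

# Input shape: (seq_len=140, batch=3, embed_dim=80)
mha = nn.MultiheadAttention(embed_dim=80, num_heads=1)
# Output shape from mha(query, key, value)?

Input shape: (140, 3, 80)
Output shape: (140, 3, 80)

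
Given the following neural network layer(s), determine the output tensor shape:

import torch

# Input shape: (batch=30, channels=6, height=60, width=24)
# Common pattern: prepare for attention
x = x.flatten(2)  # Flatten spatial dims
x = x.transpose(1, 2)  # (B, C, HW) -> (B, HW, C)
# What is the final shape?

Input shape: (30, 6, 60, 24)
  -> after flatten(2): (30, 6, 1440)
Output shape: (30, 1440, 6)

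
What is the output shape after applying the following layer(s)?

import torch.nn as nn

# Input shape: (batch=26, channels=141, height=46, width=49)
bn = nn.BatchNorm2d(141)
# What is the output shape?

Input shape: (26, 141, 46, 49)
Output shape: (26, 141, 46, 49)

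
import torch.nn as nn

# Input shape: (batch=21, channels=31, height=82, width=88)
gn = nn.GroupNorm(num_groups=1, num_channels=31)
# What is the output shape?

Input shape: (21, 31, 82, 88)
Output shape: (21, 31, 82, 88)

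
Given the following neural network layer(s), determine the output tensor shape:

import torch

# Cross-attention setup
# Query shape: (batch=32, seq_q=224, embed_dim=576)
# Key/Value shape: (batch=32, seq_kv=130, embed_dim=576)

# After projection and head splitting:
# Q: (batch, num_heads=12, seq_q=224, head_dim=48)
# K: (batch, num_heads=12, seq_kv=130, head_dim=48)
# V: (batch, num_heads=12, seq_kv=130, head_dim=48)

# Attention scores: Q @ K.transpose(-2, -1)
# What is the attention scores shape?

Input shape: (32, 224, 576)
Output shape: (32, 12, 224, 130)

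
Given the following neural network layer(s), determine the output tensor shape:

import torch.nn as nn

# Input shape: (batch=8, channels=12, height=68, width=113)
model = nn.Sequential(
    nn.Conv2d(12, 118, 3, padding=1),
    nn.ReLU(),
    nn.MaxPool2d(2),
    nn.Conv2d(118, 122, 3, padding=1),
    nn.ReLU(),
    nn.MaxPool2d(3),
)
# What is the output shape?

Input shape: (8, 12, 68, 113)
  -> after first Conv2d: (8, 118, 68, 113)
  -> after first MaxPool2d: (8, 118, 34, 56)
  -> after second Conv2d: (8, 122, 34, 56)
Output shape: (8, 122, 11, 18)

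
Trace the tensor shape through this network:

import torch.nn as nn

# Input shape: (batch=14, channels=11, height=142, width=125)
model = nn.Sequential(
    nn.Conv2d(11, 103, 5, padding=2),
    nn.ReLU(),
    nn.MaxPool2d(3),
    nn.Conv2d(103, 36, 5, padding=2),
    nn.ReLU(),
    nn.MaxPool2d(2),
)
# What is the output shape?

Input shape: (14, 11, 142, 125)
  -> after first Conv2d: (14, 103, 142, 125)
  -> after first MaxPool2d: (14, 103, 47, 41)
  -> after second Conv2d: (14, 36, 47, 41)
Output shape: (14, 36, 23, 20)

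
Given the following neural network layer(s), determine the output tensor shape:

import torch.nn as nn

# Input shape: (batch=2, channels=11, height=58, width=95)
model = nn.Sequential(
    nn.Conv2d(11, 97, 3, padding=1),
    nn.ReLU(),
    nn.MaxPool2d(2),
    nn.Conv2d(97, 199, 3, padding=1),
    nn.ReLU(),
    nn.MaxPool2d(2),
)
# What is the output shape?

Input shape: (2, 11, 58, 95)
  -> after first Conv2d: (2, 97, 58, 95)
  -> after first MaxPool2d: (2, 97, 29, 47)
  -> after second Conv2d: (2, 199, 29, 47)
Output shape: (2, 199, 14, 23)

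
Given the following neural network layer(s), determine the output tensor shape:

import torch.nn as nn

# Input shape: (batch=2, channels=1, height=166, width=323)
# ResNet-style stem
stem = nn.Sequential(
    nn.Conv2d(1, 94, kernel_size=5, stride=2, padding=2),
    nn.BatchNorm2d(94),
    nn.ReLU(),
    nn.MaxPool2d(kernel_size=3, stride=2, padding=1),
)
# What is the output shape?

Input shape: (2, 1, 166, 323)
  -> after Conv2d 5x5 stride=2: (2, 94, 83, 162)
Output shape: (2, 94, 42, 81)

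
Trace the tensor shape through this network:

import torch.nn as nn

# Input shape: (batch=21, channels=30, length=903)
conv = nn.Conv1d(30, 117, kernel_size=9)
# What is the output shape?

Input shape: (21, 30, 903)
Output shape: (21, 117, 895)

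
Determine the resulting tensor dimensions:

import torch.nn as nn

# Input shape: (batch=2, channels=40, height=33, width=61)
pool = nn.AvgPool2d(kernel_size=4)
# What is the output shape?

Input shape: (2, 40, 33, 61)
Output shape: (2, 40, 8, 15)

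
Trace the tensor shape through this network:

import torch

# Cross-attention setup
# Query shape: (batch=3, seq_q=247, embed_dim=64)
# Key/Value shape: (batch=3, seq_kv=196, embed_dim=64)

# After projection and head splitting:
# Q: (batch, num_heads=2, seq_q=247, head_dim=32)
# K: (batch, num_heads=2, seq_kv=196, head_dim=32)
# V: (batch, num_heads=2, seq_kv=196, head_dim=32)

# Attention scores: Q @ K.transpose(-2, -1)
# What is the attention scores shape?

Input shape: (3, 247, 64)
Output shape: (3, 2, 247, 196)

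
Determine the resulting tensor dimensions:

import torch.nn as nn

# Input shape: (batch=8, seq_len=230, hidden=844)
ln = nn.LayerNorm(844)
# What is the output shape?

Input shape: (8, 230, 844)
Output shape: (8, 230, 844)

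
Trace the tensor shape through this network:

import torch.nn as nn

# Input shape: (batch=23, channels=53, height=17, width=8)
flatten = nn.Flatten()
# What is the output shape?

Input shape: (23, 53, 17, 8)
Output shape: (23, 7208)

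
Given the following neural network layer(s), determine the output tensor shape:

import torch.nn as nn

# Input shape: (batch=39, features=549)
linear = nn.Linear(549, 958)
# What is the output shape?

Input shape: (39, 549)
Output shape: (39, 958)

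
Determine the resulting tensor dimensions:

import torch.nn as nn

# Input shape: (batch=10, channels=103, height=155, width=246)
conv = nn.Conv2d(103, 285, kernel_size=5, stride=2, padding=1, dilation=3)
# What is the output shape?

Input shape: (10, 103, 155, 246)
Output shape: (10, 285, 73, 118)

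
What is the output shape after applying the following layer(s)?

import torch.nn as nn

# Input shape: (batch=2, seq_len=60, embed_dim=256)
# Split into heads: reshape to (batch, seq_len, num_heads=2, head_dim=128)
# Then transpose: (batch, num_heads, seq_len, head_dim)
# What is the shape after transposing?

Input shape: (2, 60, 256)
  -> after reshape: (2, 60, 2, 128)
Output shape: (2, 2, 60, 128)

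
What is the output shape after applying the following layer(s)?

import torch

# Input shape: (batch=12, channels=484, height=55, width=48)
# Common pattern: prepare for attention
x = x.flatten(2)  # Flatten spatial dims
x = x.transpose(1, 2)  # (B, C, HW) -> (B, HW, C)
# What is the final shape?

Input shape: (12, 484, 55, 48)
  -> after flatten(2): (12, 484, 2640)
Output shape: (12, 2640, 484)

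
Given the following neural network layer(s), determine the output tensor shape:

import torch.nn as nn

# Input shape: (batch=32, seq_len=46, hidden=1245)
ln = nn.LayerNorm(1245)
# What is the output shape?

Input shape: (32, 46, 1245)
Output shape: (32, 46, 1245)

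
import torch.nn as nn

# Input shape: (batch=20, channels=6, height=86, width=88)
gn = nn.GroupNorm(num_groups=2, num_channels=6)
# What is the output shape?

Input shape: (20, 6, 86, 88)
Output shape: (20, 6, 86, 88)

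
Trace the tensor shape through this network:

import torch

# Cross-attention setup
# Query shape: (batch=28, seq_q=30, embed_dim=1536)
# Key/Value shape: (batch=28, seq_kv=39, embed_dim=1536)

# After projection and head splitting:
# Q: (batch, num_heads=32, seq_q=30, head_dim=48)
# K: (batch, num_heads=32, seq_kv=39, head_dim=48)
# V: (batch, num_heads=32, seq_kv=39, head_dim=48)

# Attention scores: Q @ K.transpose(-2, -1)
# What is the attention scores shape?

Input shape: (28, 30, 1536)
Output shape: (28, 32, 30, 39)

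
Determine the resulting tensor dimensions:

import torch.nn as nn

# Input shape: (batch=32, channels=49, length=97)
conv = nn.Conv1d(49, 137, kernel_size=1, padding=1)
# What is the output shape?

Input shape: (32, 49, 97)
Output shape: (32, 137, 99)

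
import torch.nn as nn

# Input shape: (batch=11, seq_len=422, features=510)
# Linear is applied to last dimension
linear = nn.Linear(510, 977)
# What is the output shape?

Input shape: (11, 422, 510)
Output shape: (11, 422, 977)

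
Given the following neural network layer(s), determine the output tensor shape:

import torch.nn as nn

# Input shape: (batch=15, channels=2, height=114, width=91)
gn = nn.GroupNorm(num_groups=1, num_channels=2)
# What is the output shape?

Input shape: (15, 2, 114, 91)
Output shape: (15, 2, 114, 91)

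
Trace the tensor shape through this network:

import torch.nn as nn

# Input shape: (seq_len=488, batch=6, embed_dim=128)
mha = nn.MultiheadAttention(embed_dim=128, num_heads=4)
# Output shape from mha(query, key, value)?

Input shape: (488, 6, 128)
Output shape: (488, 6, 128)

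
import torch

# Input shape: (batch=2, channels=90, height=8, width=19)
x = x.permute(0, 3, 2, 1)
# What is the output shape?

Input shape: (2, 90, 8, 19)
Output shape: (2, 19, 8, 90)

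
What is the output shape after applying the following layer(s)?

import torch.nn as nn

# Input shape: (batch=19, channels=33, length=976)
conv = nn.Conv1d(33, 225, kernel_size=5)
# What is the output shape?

Input shape: (19, 33, 976)
Output shape: (19, 225, 972)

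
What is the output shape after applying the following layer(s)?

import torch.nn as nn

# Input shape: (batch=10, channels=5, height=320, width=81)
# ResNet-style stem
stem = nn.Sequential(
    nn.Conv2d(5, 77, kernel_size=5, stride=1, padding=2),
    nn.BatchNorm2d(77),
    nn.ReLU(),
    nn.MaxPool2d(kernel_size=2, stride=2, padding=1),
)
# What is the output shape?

Input shape: (10, 5, 320, 81)
  -> after Conv2d 5x5 stride=1: (10, 77, 320, 81)
Output shape: (10, 77, 161, 41)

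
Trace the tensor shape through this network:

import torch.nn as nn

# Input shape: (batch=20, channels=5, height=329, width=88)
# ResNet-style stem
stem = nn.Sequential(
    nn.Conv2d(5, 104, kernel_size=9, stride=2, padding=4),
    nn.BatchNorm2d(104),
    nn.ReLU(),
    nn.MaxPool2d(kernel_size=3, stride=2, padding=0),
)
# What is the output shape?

Input shape: (20, 5, 329, 88)
  -> after Conv2d 9x9 stride=2: (20, 104, 165, 44)
Output shape: (20, 104, 82, 21)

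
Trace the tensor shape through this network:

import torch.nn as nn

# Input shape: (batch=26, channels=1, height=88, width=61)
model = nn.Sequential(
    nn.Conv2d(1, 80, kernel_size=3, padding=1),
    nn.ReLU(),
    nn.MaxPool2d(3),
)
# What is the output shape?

Input shape: (26, 1, 88, 61)
  -> after Conv2d: (26, 80, 88, 61)
  -> after ReLU: (26, 80, 88, 61)
Output shape: (26, 80, 29, 20)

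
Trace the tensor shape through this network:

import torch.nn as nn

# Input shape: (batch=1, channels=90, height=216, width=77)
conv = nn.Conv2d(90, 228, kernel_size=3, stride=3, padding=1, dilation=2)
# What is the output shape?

Input shape: (1, 90, 216, 77)
Output shape: (1, 228, 72, 25)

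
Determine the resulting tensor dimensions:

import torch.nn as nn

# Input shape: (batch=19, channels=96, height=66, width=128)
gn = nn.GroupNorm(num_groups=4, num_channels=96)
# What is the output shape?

Input shape: (19, 96, 66, 128)
Output shape: (19, 96, 66, 128)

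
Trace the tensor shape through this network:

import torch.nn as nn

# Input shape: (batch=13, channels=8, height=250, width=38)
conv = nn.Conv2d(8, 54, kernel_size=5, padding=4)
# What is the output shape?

Input shape: (13, 8, 250, 38)
Output shape: (13, 54, 254, 42)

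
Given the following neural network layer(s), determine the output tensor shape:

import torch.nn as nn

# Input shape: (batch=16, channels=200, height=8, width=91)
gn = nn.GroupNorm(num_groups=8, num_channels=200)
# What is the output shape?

Input shape: (16, 200, 8, 91)
Output shape: (16, 200, 8, 91)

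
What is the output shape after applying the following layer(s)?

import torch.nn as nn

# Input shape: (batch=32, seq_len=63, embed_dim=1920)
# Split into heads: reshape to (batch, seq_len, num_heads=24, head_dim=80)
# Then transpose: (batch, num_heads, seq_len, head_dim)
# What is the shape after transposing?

Input shape: (32, 63, 1920)
  -> after reshape: (32, 63, 24, 80)
Output shape: (32, 24, 63, 80)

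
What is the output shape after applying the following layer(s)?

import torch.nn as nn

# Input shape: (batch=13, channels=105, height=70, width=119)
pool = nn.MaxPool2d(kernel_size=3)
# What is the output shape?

Input shape: (13, 105, 70, 119)
Output shape: (13, 105, 23, 39)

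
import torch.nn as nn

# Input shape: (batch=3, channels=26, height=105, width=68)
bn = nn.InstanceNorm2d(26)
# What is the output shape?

Input shape: (3, 26, 105, 68)
Output shape: (3, 26, 105, 68)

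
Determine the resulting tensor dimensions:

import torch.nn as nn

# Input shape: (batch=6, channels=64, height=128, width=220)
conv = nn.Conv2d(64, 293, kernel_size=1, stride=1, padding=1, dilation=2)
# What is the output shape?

Input shape: (6, 64, 128, 220)
Output shape: (6, 293, 130, 222)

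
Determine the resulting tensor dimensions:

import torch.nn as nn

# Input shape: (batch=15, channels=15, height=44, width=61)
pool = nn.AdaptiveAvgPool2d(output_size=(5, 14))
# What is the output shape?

Input shape: (15, 15, 44, 61)
Output shape: (15, 15, 5, 14)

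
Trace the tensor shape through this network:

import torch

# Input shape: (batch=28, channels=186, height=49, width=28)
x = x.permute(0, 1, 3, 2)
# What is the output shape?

Input shape: (28, 186, 49, 28)
Output shape: (28, 186, 28, 49)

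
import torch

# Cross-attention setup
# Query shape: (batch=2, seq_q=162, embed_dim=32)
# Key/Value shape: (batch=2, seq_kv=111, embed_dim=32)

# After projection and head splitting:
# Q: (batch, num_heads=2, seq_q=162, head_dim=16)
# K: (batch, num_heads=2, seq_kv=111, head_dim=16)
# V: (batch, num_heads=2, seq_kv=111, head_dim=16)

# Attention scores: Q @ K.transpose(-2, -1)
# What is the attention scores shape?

Input shape: (2, 162, 32)
Output shape: (2, 2, 162, 111)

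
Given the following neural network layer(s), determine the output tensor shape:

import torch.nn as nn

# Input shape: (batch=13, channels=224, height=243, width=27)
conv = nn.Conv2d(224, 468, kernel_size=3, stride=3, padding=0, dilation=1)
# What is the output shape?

Input shape: (13, 224, 243, 27)
Output shape: (13, 468, 81, 9)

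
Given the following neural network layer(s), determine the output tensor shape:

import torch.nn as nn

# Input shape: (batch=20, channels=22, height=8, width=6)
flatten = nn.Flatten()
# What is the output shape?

Input shape: (20, 22, 8, 6)
Output shape: (20, 1056)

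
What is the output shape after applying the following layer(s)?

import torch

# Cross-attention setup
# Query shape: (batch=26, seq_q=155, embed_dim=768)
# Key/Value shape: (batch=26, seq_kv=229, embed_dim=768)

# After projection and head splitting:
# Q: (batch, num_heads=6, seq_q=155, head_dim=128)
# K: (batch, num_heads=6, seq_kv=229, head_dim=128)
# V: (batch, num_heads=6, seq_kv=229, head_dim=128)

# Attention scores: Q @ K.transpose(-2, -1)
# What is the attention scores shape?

Input shape: (26, 155, 768)
Output shape: (26, 6, 155, 229)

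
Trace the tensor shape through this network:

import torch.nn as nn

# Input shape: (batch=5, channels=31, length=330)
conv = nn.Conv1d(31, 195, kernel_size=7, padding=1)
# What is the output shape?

Input shape: (5, 31, 330)
Output shape: (5, 195, 326)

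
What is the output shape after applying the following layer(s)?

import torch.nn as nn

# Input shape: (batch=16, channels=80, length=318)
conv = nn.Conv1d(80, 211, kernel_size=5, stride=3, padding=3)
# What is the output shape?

Input shape: (16, 80, 318)
Output shape: (16, 211, 107)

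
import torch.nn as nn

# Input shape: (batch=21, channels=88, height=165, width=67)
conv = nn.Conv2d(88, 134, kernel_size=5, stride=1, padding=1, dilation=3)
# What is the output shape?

Input shape: (21, 88, 165, 67)
Output shape: (21, 134, 155, 57)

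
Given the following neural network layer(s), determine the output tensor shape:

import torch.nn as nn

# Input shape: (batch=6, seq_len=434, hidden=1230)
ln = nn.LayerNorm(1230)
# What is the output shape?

Input shape: (6, 434, 1230)
Output shape: (6, 434, 1230)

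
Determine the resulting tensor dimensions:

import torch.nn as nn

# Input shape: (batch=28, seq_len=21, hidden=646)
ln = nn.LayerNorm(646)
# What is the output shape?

Input shape: (28, 21, 646)
Output shape: (28, 21, 646)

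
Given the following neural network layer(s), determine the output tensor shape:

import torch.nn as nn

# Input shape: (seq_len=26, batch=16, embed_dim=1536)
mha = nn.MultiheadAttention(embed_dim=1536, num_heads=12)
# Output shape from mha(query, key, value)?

Input shape: (26, 16, 1536)
Output shape: (26, 16, 1536)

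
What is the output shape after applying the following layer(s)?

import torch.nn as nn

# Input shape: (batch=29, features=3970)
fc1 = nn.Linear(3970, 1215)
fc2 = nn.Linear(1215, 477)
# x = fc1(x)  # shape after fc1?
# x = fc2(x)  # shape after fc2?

Input shape: (29, 3970)
  -> after fc1: (29, 1215)
Output shape: (29, 477)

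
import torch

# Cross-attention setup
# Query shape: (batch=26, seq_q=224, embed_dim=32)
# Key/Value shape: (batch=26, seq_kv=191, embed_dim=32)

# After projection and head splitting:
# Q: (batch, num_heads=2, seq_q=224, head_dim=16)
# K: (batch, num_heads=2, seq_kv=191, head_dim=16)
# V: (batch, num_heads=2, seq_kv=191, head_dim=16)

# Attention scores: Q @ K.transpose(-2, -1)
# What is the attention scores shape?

Input shape: (26, 224, 32)
Output shape: (26, 2, 224, 191)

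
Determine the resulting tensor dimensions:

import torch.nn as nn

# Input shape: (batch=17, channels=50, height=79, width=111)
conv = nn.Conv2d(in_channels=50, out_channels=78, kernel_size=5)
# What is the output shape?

Input shape: (17, 50, 79, 111)
Output shape: (17, 78, 75, 107)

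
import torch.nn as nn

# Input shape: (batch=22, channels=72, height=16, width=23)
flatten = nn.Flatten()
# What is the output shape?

Input shape: (22, 72, 16, 23)
Output shape: (22, 26496)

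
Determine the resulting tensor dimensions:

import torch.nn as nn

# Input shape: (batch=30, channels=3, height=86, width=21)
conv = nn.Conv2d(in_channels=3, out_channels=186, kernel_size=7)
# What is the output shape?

Input shape: (30, 3, 86, 21)
Output shape: (30, 186, 80, 15)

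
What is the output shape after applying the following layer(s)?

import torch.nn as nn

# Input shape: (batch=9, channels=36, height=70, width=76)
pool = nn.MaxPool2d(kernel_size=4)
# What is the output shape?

Input shape: (9, 36, 70, 76)
Output shape: (9, 36, 17, 19)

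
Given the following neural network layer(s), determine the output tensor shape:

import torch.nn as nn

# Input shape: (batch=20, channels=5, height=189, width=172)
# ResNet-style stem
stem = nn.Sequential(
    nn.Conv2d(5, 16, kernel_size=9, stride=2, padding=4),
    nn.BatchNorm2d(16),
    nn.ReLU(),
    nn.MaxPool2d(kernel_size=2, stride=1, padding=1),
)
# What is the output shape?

Input shape: (20, 5, 189, 172)
  -> after Conv2d 9x9 stride=2: (20, 16, 95, 86)
Output shape: (20, 16, 96, 87)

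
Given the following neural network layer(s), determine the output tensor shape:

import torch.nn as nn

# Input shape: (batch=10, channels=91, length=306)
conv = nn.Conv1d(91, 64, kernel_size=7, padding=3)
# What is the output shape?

Input shape: (10, 91, 306)
Output shape: (10, 64, 306)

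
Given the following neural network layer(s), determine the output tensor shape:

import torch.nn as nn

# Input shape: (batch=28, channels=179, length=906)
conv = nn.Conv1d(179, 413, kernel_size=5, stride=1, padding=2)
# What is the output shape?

Input shape: (28, 179, 906)
Output shape: (28, 413, 906)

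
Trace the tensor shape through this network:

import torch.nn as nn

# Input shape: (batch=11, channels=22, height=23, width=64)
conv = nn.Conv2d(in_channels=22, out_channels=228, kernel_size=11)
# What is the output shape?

Input shape: (11, 22, 23, 64)
Output shape: (11, 228, 13, 54)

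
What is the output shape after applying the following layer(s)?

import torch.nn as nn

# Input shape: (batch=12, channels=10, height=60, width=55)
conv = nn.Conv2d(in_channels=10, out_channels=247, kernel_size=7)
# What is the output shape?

Input shape: (12, 10, 60, 55)
Output shape: (12, 247, 54, 49)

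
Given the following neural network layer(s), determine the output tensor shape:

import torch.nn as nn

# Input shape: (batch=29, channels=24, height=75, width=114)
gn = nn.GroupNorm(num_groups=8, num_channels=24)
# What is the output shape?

Input shape: (29, 24, 75, 114)
Output shape: (29, 24, 75, 114)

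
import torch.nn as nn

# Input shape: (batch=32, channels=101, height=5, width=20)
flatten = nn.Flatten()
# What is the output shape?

Input shape: (32, 101, 5, 20)
Output shape: (32, 10100)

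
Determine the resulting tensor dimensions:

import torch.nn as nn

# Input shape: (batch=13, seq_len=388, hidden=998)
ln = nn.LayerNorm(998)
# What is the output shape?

Input shape: (13, 388, 998)
Output shape: (13, 388, 998)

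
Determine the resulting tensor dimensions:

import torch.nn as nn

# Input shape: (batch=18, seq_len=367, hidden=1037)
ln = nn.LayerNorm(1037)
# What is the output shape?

Input shape: (18, 367, 1037)
Output shape: (18, 367, 1037)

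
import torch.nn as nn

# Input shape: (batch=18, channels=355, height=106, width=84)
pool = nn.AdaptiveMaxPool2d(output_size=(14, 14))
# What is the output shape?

Input shape: (18, 355, 106, 84)
Output shape: (18, 355, 14, 14)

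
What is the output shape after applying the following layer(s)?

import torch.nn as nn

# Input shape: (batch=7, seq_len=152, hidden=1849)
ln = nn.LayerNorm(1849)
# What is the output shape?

Input shape: (7, 152, 1849)
Output shape: (7, 152, 1849)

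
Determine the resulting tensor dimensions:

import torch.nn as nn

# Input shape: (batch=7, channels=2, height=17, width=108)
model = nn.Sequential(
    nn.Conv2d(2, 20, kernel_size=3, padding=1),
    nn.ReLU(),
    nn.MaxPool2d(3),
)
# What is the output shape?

Input shape: (7, 2, 17, 108)
  -> after Conv2d: (7, 20, 17, 108)
  -> after ReLU: (7, 20, 17, 108)
Output shape: (7, 20, 5, 36)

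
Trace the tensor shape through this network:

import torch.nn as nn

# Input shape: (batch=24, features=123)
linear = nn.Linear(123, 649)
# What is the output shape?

Input shape: (24, 123)
Output shape: (24, 649)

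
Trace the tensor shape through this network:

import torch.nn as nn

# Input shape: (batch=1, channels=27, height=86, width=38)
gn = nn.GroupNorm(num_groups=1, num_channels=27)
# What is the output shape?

Input shape: (1, 27, 86, 38)
Output shape: (1, 27, 86, 38)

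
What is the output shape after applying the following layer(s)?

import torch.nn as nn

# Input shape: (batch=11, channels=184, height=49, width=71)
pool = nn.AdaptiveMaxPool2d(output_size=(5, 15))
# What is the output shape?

Input shape: (11, 184, 49, 71)
Output shape: (11, 184, 5, 15)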